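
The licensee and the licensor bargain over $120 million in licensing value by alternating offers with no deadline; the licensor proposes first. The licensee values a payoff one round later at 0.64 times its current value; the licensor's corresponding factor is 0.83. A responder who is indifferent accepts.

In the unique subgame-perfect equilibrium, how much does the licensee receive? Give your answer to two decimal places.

27.85

Let x be the licensor's share when the licensor proposes and y be the licensee's share when the licensee proposes.
The licensee accepts iff offered ≥ 0.64·y, so x = 120 − 0.64y. Symmetrically y = 120 − 0.83x.
Substituting: x = 120 − 0.64(120 − 0.83x), giving x(1 − 0.83·0.64) = 120(1 − 0.64).
So x = 120 × 0.36 / 0.4688 ≈ 92.1502, and the licensee receives 120 − x ≈ 27.8498.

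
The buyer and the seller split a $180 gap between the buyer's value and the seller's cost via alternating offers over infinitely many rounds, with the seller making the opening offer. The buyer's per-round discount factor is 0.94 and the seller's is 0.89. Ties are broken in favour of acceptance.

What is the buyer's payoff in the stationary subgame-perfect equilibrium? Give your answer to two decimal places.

When the seller proposes, the buyer accepts any offer worth at least 0.94 times what the buyer would get by proposing next round; and vice versa.
This gives x = 180 − 0.94y and y = 180 − 0.89x, where x and y are each side's share when it proposes.
Hence (1 − 0.94·0.89)x = 180(1 − 0.94), i.e. 0.1634·x = 10.8.
x ≈ 66.0955; the buyer's share is 180 − x ≈ 113.9045.

113.90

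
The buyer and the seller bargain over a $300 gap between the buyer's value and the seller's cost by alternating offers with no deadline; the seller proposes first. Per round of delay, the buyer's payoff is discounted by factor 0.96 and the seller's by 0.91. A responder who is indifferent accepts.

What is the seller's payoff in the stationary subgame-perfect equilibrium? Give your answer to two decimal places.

94.94

Let x be the seller's share when the seller proposes and y be the buyer's share when the buyer proposes.
The buyer accepts iff offered ≥ 0.96·y, so x = 300 − 0.96y. Symmetrically y = 300 − 0.91x.
Substituting: x = 300 − 0.96(300 − 0.91x), giving x(1 − 0.91·0.96) = 300(1 − 0.96).
So x = 300 × 0.04 / 0.1264 ≈ 94.9367, and the buyer receives 300 − x ≈ 205.0633.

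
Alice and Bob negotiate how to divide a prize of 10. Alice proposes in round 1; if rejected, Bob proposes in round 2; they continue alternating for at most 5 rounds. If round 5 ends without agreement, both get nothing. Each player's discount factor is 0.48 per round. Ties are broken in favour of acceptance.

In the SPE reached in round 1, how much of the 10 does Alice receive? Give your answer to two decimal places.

Solve by backward induction from round 5.
Round 5 (Alice proposes): rejection yields 0 for Bob; Alice offers 0 and keeps 10.
Round 4 (Bob proposes): Alice can get 10 next round, worth 0.48 × 10 = 4.8 now; Bob offers that and keeps 5.2.
Round 3 (Alice proposes): Bob can get 5.2 next round, worth 0.48 × 5.2 = 2.496 now. Alice offers 2.496 and keeps 10 − 2.496 = 7.504.
Round 2 (Bob proposes): Alice can get 7.504 next round, worth 0.48 × 7.504 = 3.60192 now; Bob offers that and keeps 6.39808.
Round 1 (Alice proposes): Bob can get 6.39808 next round, worth 0.48 × 6.39808 = 3.0710784 now; Alice offers that and keeps 6.9289216.

6.93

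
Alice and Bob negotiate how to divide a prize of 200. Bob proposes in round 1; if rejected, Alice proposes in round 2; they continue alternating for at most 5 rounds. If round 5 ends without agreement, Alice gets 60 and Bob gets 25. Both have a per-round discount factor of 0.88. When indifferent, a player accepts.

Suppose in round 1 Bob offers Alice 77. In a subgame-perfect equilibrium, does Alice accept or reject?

Accept

Round 5 (Bob proposes): Alice gets 60 if talks fail, so Bob offers 60 and keeps 140.
Round 4 (Alice proposes): Bob can get 140 next round, worth 0.88 × 140 = 123.2 now. Alice offers 123.2 and keeps 200 − 123.2 = 76.8.
Round 3 (Bob proposes): Alice can get 76.8 next round, worth 0.88 × 76.8 = 67.584 now; Bob offers that and keeps 132.416.
Round 2 (Alice proposes): Bob can get 132.416 next round, worth 0.88 × 132.416 = 116.52608 now; Alice offers that and keeps 83.47392.
So by rejecting in round 1, Alice gets 83.47392 next round, worth 0.88 × 83.47392 = 73.4570496 now.
Offer 77 ≥ 73.4570496, so Alice accepts.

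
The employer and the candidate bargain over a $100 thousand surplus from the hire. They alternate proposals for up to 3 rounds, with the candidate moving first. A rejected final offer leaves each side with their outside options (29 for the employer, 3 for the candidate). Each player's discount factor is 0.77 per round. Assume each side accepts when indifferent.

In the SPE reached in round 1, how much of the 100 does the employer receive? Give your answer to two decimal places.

34.90

Round 3 (the candidate proposes): the employer gets 29 if talks fail, so the candidate offers 29 and keeps 71.
Round 2 (the employer proposes): the candidate can get 71 next round, worth 0.77 × 71 = 54.67 now, so the employer offers 54.67, keeping 45.33.
Round 1 (the candidate proposes): the employer can get 45.33 next round, worth 0.77 × 45.33 = 34.9041 now; the candidate offers that and keeps 65.0959.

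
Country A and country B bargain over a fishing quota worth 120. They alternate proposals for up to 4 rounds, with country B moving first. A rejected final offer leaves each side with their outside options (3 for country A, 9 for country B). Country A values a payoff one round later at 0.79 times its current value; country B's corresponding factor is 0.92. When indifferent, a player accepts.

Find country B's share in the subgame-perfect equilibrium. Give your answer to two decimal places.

48.68

Round 4 (country A proposes): country B gets 9 if talks fail, so country A offers 9 and keeps 111.
Round 3 (country B proposes): country A can get 111 next round, worth 0.79 × 111 = 87.69 now. Country B offers 87.69 and keeps 120 − 87.69 = 32.31.
Round 2 (country A proposes): country B can get 32.31 next round, worth 0.92 × 32.31 = 29.7252 now, so country A offers 29.7252, keeping 90.2748.
Round 1 (country B proposes): country A can get 90.2748 next round, worth 0.79 × 90.2748 = 71.317092 now; country B offers that and keeps 48.682908.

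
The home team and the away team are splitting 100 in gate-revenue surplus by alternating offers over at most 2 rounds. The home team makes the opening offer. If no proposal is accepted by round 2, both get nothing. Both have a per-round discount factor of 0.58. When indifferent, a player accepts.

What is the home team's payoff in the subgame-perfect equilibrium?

42

Solve by backward induction from round 2.
Round 2 (the away team proposes): the home team will accept anything ≥ 0, so the away team offers 0 and keeps 100.
Round 1 (the home team proposes): the away team can get 100 next round, worth 0.58 × 100 = 58 now; the home team offers that and keeps 42.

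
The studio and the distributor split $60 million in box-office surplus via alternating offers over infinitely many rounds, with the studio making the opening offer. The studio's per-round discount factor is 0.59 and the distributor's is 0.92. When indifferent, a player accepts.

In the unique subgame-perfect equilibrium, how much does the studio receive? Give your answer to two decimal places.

When the studio proposes, the distributor accepts any offer worth at least 0.92 times what the distributor would get by proposing next round; and vice versa.
This gives x = 60 − 0.92y and y = 60 − 0.59x, where x and y are each side's share when it proposes.
Hence (1 − 0.92·0.59)x = 60(1 − 0.92), i.e. 0.4572·x = 4.8.
x ≈ 10.4987; the distributor's share is 60 − x ≈ 49.5013.

10.50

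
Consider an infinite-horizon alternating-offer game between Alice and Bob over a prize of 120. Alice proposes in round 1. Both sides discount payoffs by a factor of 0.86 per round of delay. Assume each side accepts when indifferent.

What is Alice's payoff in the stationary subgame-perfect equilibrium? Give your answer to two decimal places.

64.52

When Alice proposes, Bob accepts any offer worth at least 0.86 times what Bob would get by proposing next round; and vice versa.
This gives x = 120 − 0.86y and y = 120 − 0.86x, where x and y are each side's share when it proposes.
Hence (1 − 0.86·0.86)x = 120(1 − 0.86), i.e. 0.2604·x = 16.8.
x ≈ 64.5161; Bob's share is 120 − x ≈ 55.4839.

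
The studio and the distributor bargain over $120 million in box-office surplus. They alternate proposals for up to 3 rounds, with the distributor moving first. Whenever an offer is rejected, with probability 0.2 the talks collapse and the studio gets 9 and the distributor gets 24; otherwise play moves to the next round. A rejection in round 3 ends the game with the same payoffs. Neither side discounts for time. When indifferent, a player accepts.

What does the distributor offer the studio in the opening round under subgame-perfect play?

22.92

Round 3 (the distributor proposes): the studio gets 9 if talks fail, so the distributor offers 9 and keeps 111.
Round 2 (the studio proposes): rejecting gives the distributor an expected 0.8 × 111 + 0.2 × 24 = 93.6, so the studio offers 93.6, keeping 26.4.
Round 1 (the distributor proposes): rejecting gives the studio an expected 0.8 × 26.4 + 0.2 × 9 = 22.92. The distributor offers 22.92 and keeps 120 − 22.92 = 97.08.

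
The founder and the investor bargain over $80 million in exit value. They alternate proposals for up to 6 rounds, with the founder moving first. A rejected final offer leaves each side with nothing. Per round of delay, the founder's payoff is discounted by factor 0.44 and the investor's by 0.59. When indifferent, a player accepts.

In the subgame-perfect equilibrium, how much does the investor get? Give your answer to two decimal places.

36.47

Round 6 (the investor proposes): rejection yields 0 for the founder; the investor offers 0 and keeps 80.
Round 5 (the founder proposes): the investor can get 80 next round, worth 0.59 × 80 = 47.2 now; the founder offers that and keeps 32.8.
Round 4 (the investor proposes): the founder can get 32.8 next round, worth 0.44 × 32.8 = 14.432 now. The investor offers 14.432 and keeps 80 − 14.432 = 65.568.
Round 3 (the founder proposes): the investor can get 65.568 next round, worth 0.59 × 65.568 = 38.68512 now; the founder offers that and keeps 41.31488.
Round 2 (the investor proposes): the founder can get 41.31488 next round, worth 0.44 × 41.31488 = 18.1785472 now. The investor offers 18.1785472 and keeps 80 − 18.1785472 = 61.8214528.
Round 1 (the founder proposes): the investor can get 61.8214528 next round, worth 0.59 × 61.8214528 = 36.474657152 now; the founder offers that and keeps 43.525342848.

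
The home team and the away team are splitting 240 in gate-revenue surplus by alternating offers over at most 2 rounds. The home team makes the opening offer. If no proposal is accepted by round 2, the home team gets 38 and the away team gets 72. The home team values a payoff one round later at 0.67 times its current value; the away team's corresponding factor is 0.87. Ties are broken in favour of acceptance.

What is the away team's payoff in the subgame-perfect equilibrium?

Round 2 (the away team proposes): the home team gets 38 if talks fail, so the away team offers 38 and keeps 202.
Round 1 (the home team proposes): the away team can get 202 next round, worth 0.87 × 202 = 175.74 now, so the home team offers 175.74, keeping 64.26.

175.74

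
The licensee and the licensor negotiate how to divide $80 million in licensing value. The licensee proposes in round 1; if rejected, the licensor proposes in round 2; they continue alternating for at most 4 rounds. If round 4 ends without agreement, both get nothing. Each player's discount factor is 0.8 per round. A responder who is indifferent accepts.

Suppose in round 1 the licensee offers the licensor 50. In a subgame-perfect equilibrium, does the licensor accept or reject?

Round 4 (the licensor proposes): the licensee will accept anything ≥ 0, so the licensor offers 0 and keeps 80.
Round 3 (the licensee proposes): the licensor can get 80 next round, worth 0.8 × 80 = 64 now; the licensee offers that and keeps 16.
Round 2 (the licensor proposes): the licensee can get 16 next round, worth 0.8 × 16 = 12.8 now, so the licensor offers 12.8, keeping 67.2.
So by rejecting in round 1, the licensor gets 67.2 next round, worth 0.8 × 67.2 = 53.76 now.
Offer 50 < 53.76, so the licensor rejects.

Reject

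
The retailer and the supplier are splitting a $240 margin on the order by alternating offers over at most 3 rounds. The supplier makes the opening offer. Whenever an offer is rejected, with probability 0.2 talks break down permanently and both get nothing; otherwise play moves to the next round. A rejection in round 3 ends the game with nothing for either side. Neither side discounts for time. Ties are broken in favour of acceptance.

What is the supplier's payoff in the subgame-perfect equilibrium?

By backward induction:
Round 3 (the supplier proposes): the retailer will accept anything ≥ 0, so the supplier offers 0 and keeps 240.
Round 2 (the retailer proposes): rejecting gives the supplier an expected 0.8 × 240 = 192. The retailer offers 192 and keeps 240 − 192 = 48.
Round 1 (the supplier proposes): rejecting gives the retailer an expected 0.8 × 48 = 38.4. The supplier offers 38.4 and keeps 240 − 38.4 = 201.6.

201.6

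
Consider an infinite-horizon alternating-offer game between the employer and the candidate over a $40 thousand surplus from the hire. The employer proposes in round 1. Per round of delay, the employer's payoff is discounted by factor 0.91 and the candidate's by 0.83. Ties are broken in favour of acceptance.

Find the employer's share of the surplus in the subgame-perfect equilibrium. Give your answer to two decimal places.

When the employer proposes, the candidate accepts any offer worth at least 0.83 times what the candidate would get by proposing next round; and vice versa.
This gives x = 40 − 0.83y and y = 40 − 0.91x, where x and y are each side's share when it proposes.
Hence (1 − 0.83·0.91)x = 40(1 − 0.83), i.e. 0.2447·x = 6.8.
x ≈ 27.7891; the candidate's share is 40 − x ≈ 12.2109.

27.79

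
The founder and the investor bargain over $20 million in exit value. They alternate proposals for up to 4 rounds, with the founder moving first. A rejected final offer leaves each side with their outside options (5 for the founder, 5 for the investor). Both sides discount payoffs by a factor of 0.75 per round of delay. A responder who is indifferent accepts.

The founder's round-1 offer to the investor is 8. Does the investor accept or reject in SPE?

Reject

Round 4 (the investor proposes): the founder gets 5 if talks fail, so the investor offers 5 and keeps 15.
Round 3 (the founder proposes): the investor can get 15 next round, worth 0.75 × 15 = 11.25 now, so the founder offers 11.25, keeping 8.75.
Round 2 (the investor proposes): the founder can get 8.75 next round, worth 0.75 × 8.75 = 6.5625 now, so the investor offers 6.5625, keeping 13.4375.
So by rejecting in round 1, the investor gets 13.4375 next round, worth 0.75 × 13.4375 = 10.078125 now.
Offer 8 < 10.078125, so the investor rejects.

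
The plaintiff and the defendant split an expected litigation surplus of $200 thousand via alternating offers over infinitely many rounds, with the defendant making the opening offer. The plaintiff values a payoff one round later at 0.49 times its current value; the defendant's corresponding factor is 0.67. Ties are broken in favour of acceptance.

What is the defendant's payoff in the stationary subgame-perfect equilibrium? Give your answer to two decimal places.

151.85

Let x be the defendant's share when the defendant proposes and y be the plaintiff's share when the plaintiff proposes.
The plaintiff accepts iff offered ≥ 0.49·y, so x = 200 − 0.49y. Symmetrically y = 200 − 0.67x.
Substituting: x = 200 − 0.49(200 − 0.67x), giving x(1 − 0.67·0.49) = 200(1 − 0.49).
So x = 200 × 0.51 / 0.6717 ≈ 151.8535, and the plaintiff receives 200 − x ≈ 48.1465.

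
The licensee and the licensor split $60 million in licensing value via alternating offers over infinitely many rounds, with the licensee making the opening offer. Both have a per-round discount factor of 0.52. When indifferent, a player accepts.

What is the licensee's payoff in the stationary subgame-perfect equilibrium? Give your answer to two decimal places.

39.47

When the licensee proposes, the licensor accepts any offer worth at least 0.52 times what the licensor would get by proposing next round; and vice versa.
This gives x = 60 − 0.52y and y = 60 − 0.52x, where x and y are each side's share when it proposes.
Hence (1 − 0.52·0.52)x = 60(1 − 0.52), i.e. 0.7296·x = 28.8.
x ≈ 39.4737; the licensor's share is 60 − x ≈ 20.5263.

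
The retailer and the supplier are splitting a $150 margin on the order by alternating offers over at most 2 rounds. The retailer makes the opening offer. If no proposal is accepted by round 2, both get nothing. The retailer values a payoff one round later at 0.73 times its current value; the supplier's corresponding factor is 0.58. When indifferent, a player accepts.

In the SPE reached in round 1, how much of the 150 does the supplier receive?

Round 2 (the supplier proposes): the retailer will accept anything ≥ 0, so the supplier offers 0 and keeps 150.
Round 1 (the retailer proposes): the supplier can get 150 next round, worth 0.58 × 150 = 87 now, so the retailer offers 87, keeping 63.

87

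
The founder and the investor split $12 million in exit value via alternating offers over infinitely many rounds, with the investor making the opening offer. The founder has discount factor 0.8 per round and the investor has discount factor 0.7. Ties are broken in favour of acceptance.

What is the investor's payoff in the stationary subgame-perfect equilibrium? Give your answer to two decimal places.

When the investor proposes, the founder accepts any offer worth at least 0.8 times what the founder would get by proposing next round; and vice versa.
This gives x = 12 − 0.8y and y = 12 − 0.7x, where x and y are each side's share when it proposes.
Hence (1 − 0.8·0.7)x = 12(1 − 0.8), i.e. 0.44·x = 2.4.
x ≈ 5.4545; the founder's share is 12 − x ≈ 6.5455.

5.45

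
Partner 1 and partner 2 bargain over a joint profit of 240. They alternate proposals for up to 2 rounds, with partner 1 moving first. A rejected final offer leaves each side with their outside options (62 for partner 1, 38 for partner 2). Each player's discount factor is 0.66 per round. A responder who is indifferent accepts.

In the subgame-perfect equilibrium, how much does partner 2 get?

117.48

Round 2 (partner 2 proposes): partner 1 gets 62 if talks fail, so partner 2 offers 62 and keeps 178.
Round 1 (partner 1 proposes): partner 2 can get 178 next round, worth 0.66 × 178 = 117.48 now, so partner 1 offers 117.48, keeping 122.52.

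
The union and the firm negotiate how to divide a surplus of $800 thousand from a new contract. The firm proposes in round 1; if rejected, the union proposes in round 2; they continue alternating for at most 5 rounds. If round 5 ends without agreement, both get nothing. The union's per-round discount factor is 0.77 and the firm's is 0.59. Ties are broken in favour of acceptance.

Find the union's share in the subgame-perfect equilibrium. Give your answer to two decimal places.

By backward induction:
Round 5 (the firm proposes): rejection yields 0 for the union; the firm offers 0 and keeps 800.
Round 4 (the union proposes): the firm can get 800 next round, worth 0.59 × 800 = 472 now, so the union offers 472, keeping 328.
Round 3 (the firm proposes): the union can get 328 next round, worth 0.77 × 328 = 252.56 now, so the firm offers 252.56, keeping 547.44.
Round 2 (the union proposes): the firm can get 547.44 next round, worth 0.59 × 547.44 = 322.9896 now; the union offers that and keeps 477.0104.
Round 1 (the firm proposes): the union can get 477.0104 next round, worth 0.77 × 477.0104 = 367.298008 now. The firm offers 367.298008 and keeps 800 − 367.298008 = 432.701992.

367.30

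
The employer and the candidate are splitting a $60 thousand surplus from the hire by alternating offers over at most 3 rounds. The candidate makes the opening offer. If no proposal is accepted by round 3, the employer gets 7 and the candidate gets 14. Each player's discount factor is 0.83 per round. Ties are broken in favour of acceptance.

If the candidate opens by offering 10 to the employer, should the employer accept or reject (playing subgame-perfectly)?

Reject

Work out the employer's continuation value if the offer is rejected.
Round 3 (the candidate proposes): the employer gets 7 if talks fail, so the candidate offers 7 and keeps 53.
Round 2 (the employer proposes): the candidate can get 53 next round, worth 0.83 × 53 = 43.99 now, so the employer offers 43.99, keeping 16.01.
So by rejecting in round 1, the employer gets 16.01 next round, worth 0.83 × 16.01 = 13.2883 now.
Offer 10 < 13.2883, so the employer rejects.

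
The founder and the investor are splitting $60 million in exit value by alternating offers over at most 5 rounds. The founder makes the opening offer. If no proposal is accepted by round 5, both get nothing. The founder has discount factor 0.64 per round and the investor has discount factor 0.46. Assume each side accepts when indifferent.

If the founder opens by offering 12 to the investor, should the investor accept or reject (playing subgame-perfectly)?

Reject

Round 5 (the founder proposes): rejection yields 0 for the investor; the founder offers 0 and keeps 60.
Round 4 (the investor proposes): the founder can get 60 next round, worth 0.64 × 60 = 38.4 now. The investor offers 38.4 and keeps 60 − 38.4 = 21.6.
Round 3 (the founder proposes): the investor can get 21.6 next round, worth 0.46 × 21.6 = 9.936 now. The founder offers 9.936 and keeps 60 − 9.936 = 50.064.
Round 2 (the investor proposes): the founder can get 50.064 next round, worth 0.64 × 50.064 = 32.04096 now; the investor offers that and keeps 27.95904.
So by rejecting in round 1, the investor gets 27.95904 next round, worth 0.46 × 27.95904 = 12.8611584 now.
Offer 12 < 12.8611584, so the investor rejects.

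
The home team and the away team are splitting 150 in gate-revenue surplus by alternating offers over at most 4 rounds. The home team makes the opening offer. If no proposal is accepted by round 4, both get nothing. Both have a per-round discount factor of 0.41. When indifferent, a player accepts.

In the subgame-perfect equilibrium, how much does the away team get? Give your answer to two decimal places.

46.62

Round 4 (the away team proposes): the home team will accept anything ≥ 0, so the away team offers 0 and keeps 150.
Round 3 (the home team proposes): the away team can get 150 next round, worth 0.41 × 150 = 61.5 now. The home team offers 61.5 and keeps 150 − 61.5 = 88.5.
Round 2 (the away team proposes): the home team can get 88.5 next round, worth 0.41 × 88.5 = 36.285 now, so the away team offers 36.285, keeping 113.715.
Round 1 (the home team proposes): the away team can get 113.715 next round, worth 0.41 × 113.715 = 46.62315 now; the home team offers that and keeps 103.37685.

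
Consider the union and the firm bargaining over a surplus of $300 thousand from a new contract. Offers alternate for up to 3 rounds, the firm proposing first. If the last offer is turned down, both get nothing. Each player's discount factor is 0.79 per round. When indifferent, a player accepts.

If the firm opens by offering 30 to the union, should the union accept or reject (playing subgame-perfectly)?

Reject

Round 3 (the firm proposes): rejection yields 0 for the union; the firm offers 0 and keeps 300.
Round 2 (the union proposes): the firm can get 300 next round, worth 0.79 × 300 = 237 now, so the union offers 237, keeping 63.
So by rejecting in round 1, the union gets 63 next round, worth 0.79 × 63 = 49.77 now.
Offer 30 < 49.77, so the union rejects.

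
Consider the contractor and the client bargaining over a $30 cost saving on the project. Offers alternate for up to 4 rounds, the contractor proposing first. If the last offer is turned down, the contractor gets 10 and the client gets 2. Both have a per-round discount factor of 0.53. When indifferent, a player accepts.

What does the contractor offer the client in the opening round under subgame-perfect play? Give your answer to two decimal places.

10.45

Round 4 (the client proposes): the contractor gets 10 if talks fail, so the client offers 10 and keeps 20.
Round 3 (the contractor proposes): the client can get 20 next round, worth 0.53 × 20 = 10.6 now. The contractor offers 10.6 and keeps 30 − 10.6 = 19.4.
Round 2 (the client proposes): the contractor can get 19.4 next round, worth 0.53 × 19.4 = 10.282 now. The client offers 10.282 and keeps 30 − 10.282 = 19.718.
Round 1 (the contractor proposes): the client can get 19.718 next round, worth 0.53 × 19.718 = 10.45054 now; the contractor offers that and keeps 19.54946.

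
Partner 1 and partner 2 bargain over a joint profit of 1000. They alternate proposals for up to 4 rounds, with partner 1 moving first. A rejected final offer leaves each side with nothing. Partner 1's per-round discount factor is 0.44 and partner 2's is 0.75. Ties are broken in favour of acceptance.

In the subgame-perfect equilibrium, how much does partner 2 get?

667.5

Round 4 (partner 2 proposes): partner 1 will accept anything ≥ 0, so partner 2 offers 0 and keeps 1000.
Round 3 (partner 1 proposes): partner 2 can get 1000 next round, worth 0.75 × 1000 = 750 now; partner 1 offers that and keeps 250.
Round 2 (partner 2 proposes): partner 1 can get 250 next round, worth 0.44 × 250 = 110 now. Partner 2 offers 110 and keeps 1000 − 110 = 890.
Round 1 (partner 1 proposes): partner 2 can get 890 next round, worth 0.75 × 890 = 667.5 now, so partner 1 offers 667.5, keeping 332.5.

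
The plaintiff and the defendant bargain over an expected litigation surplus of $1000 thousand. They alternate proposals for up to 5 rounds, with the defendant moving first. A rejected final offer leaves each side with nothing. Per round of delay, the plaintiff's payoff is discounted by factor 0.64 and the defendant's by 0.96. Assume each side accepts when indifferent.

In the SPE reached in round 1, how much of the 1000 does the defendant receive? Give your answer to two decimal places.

By backward induction:
Round 5 (the defendant proposes): rejection yields 0 for the plaintiff; the defendant offers 0 and keeps 1000.
Round 4 (the plaintiff proposes): the defendant can get 1000 next round, worth 0.96 × 1000 = 960 now. The plaintiff offers 960 and keeps 1000 − 960 = 40.
Round 3 (the defendant proposes): the plaintiff can get 40 next round, worth 0.64 × 40 = 25.6 now, so the defendant offers 25.6, keeping 974.4.
Round 2 (the plaintiff proposes): the defendant can get 974.4 next round, worth 0.96 × 974.4 = 935.424 now; the plaintiff offers that and keeps 64.576.
Round 1 (the defendant proposes): the plaintiff can get 64.576 next round, worth 0.64 × 64.576 = 41.32864 now; the defendant offers that and keeps 958.67136.

958.67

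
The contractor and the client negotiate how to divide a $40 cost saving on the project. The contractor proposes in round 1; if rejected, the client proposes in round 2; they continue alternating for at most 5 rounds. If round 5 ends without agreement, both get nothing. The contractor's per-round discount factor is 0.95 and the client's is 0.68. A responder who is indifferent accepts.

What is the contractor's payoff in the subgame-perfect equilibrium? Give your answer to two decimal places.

Solve by backward induction from round 5.
Round 5 (the contractor proposes): rejection yields 0 for the client; the contractor offers 0 and keeps 40.
Round 4 (the client proposes): the contractor can get 40 next round, worth 0.95 × 40 = 38 now. The client offers 38 and keeps 40 − 38 = 2.
Round 3 (the contractor proposes): the client can get 2 next round, worth 0.68 × 2 = 1.36 now. The contractor offers 1.36 and keeps 40 − 1.36 = 38.64.
Round 2 (the client proposes): the contractor can get 38.64 next round, worth 0.95 × 38.64 = 36.708 now; the client offers that and keeps 3.292.
Round 1 (the contractor proposes): the client can get 3.292 next round, worth 0.68 × 3.292 = 2.23856 now; the contractor offers that and keeps 37.76144.

37.76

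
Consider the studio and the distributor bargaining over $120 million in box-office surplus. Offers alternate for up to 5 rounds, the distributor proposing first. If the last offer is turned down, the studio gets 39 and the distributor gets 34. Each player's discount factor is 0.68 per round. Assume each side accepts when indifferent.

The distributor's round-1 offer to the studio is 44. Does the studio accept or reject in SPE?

Reject

Work out the studio's continuation value if the offer is rejected.
Round 5 (the distributor proposes): the studio gets 39 if talks fail, so the distributor offers 39 and keeps 81.
Round 4 (the studio proposes): the distributor can get 81 next round, worth 0.68 × 81 = 55.08 now, so the studio offers 55.08, keeping 64.92.
Round 3 (the distributor proposes): the studio can get 64.92 next round, worth 0.68 × 64.92 = 44.1456 now, so the distributor offers 44.1456, keeping 75.8544.
Round 2 (the studio proposes): the distributor can get 75.8544 next round, worth 0.68 × 75.8544 = 51.580992 now. The studio offers 51.580992 and keeps 120 − 51.580992 = 68.419008.
So by rejecting in round 1, the studio gets 68.419008 next round, worth 0.68 × 68.419008 = 46.52492544 now.
Offer 44 < 46.52492544, so the studio rejects.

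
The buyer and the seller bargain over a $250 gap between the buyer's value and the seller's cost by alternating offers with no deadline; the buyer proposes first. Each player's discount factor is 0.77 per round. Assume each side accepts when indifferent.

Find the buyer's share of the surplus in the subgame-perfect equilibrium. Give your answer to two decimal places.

Let x be the buyer's share when the buyer proposes and y be the seller's share when the seller proposes.
The seller accepts iff offered ≥ 0.77·y, so x = 250 − 0.77y. Symmetrically y = 250 − 0.77x.
Substituting: x = 250 − 0.77(250 − 0.77x), giving x(1 − 0.77·0.77) = 250(1 − 0.77).
So x = 250 × 0.23 / 0.4071 ≈ 141.2429, and the seller receives 250 − x ≈ 108.7571.

141.24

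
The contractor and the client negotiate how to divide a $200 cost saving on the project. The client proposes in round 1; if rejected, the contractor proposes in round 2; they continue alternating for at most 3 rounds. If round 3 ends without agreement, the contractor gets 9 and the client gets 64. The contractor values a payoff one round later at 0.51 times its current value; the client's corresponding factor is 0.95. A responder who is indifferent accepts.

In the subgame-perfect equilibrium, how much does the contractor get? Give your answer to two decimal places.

9.46

Solve by backward induction from round 3.
Round 3 (the client proposes): the contractor gets 9 if talks fail, so the client offers 9 and keeps 191.
Round 2 (the contractor proposes): the client can get 191 next round, worth 0.95 × 191 = 181.45 now. The contractor offers 181.45 and keeps 200 − 181.45 = 18.55.
Round 1 (the client proposes): the contractor can get 18.55 next round, worth 0.51 × 18.55 = 9.4605 now. The client offers 9.4605 and keeps 200 − 9.4605 = 190.5395.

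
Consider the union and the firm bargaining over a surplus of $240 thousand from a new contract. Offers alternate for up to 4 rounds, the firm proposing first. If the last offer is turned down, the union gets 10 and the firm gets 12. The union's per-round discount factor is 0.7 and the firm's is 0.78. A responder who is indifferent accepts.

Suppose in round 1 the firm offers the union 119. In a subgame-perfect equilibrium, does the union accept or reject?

Round 4 (the union proposes): the firm gets 12 if talks fail, so the union offers 12 and keeps 228.
Round 3 (the firm proposes): the union can get 228 next round, worth 0.7 × 228 = 159.6 now; the firm offers that and keeps 80.4.
Round 2 (the union proposes): the firm can get 80.4 next round, worth 0.78 × 80.4 = 62.712 now. The union offers 62.712 and keeps 240 − 62.712 = 177.288.
So by rejecting in round 1, the union gets 177.288 next round, worth 0.7 × 177.288 = 124.1016 now.
Offer 119 < 124.1016, so the union rejects.

Reject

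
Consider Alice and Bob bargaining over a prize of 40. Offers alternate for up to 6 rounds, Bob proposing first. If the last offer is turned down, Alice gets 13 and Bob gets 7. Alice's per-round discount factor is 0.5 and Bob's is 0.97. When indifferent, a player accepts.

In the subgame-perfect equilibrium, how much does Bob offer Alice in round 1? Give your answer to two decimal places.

4.77

Round 6 (Alice proposes): Bob gets 7 if talks fail, so Alice offers 7 and keeps 33.
Round 5 (Bob proposes): Alice can get 33 next round, worth 0.5 × 33 = 16.5 now. Bob offers 16.5 and keeps 40 − 16.5 = 23.5.
Round 4 (Alice proposes): Bob can get 23.5 next round, worth 0.97 × 23.5 = 22.795 now; Alice offers that and keeps 17.205.
Round 3 (Bob proposes): Alice can get 17.205 next round, worth 0.5 × 17.205 = 8.6025 now; Bob offers that and keeps 31.3975.
Round 2 (Alice proposes): Bob can get 31.3975 next round, worth 0.97 × 31.3975 = 30.455575 now; Alice offers that and keeps 9.544425.
Round 1 (Bob proposes): Alice can get 9.544425 next round, worth 0.5 × 9.544425 = 4.7722125 now. Bob offers 4.7722125 and keeps 40 − 4.7722125 = 35.2277875.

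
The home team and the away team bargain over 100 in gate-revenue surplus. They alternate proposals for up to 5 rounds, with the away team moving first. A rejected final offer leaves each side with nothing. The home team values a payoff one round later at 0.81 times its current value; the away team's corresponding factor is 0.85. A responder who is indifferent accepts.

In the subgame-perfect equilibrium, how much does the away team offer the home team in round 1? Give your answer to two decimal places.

Solve by backward induction from round 5.
Round 5 (the away team proposes): the home team will accept anything ≥ 0, so the away team offers 0 and keeps 100.
Round 4 (the home team proposes): the away team can get 100 next round, worth 0.85 × 100 = 85 now; the home team offers that and keeps 15.
Round 3 (the away team proposes): the home team can get 15 next round, worth 0.81 × 15 = 12.15 now, so the away team offers 12.15, keeping 87.85.
Round 2 (the home team proposes): the away team can get 87.85 next round, worth 0.85 × 87.85 = 74.6725 now, so the home team offers 74.6725, keeping 25.3275.
Round 1 (the away team proposes): the home team can get 25.3275 next round, worth 0.81 × 25.3275 = 20.515275 now; the away team offers that and keeps 79.484725.

20.52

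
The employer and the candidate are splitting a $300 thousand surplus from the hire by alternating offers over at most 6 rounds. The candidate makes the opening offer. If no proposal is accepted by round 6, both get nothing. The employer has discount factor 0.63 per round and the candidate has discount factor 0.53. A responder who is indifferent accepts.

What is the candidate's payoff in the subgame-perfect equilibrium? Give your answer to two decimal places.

160.44

Round 6 (the employer proposes): the candidate will accept anything ≥ 0, so the employer offers 0 and keeps 300.
Round 5 (the candidate proposes): the employer can get 300 next round, worth 0.63 × 300 = 189 now; the candidate offers that and keeps 111.
Round 4 (the employer proposes): the candidate can get 111 next round, worth 0.53 × 111 = 58.83 now. The employer offers 58.83 and keeps 300 − 58.83 = 241.17.
Round 3 (the candidate proposes): the employer can get 241.17 next round, worth 0.63 × 241.17 = 151.9371 now. The candidate offers 151.9371 and keeps 300 − 151.9371 = 148.0629.
Round 2 (the employer proposes): the candidate can get 148.0629 next round, worth 0.53 × 148.0629 = 78.473337 now, so the employer offers 78.473337, keeping 221.526663.
Round 1 (the candidate proposes): the employer can get 221.526663 next round, worth 0.63 × 221.526663 = 139.56179769 now. The candidate offers 139.56179769 and keeps 300 − 139.56179769 = 160.43820231.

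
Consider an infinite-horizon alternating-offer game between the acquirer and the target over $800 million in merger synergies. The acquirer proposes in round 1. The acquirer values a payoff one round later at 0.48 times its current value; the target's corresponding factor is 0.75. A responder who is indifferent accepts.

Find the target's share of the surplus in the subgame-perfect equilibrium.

Let x be the acquirer's share when the acquirer proposes and y be the target's share when the target proposes.
The target accepts iff offered ≥ 0.75·y, so x = 800 − 0.75y. Symmetrically y = 800 − 0.48x.
Substituting: x = 800 − 0.75(800 − 0.48x), giving x(1 − 0.48·0.75) = 800(1 − 0.75).
So x = 800 × 0.25 / 0.64 = 312.5, and the target receives 800 − x = 487.5.

487.5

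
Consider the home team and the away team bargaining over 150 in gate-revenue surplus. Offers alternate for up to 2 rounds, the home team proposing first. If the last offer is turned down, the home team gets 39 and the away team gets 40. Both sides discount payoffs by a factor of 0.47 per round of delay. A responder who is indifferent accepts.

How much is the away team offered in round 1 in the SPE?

Round 2 (the away team proposes): the home team gets 39 if talks fail, so the away team offers 39 and keeps 111.
Round 1 (the home team proposes): the away team can get 111 next round, worth 0.47 × 111 = 52.17 now; the home team offers that and keeps 97.83.

52.17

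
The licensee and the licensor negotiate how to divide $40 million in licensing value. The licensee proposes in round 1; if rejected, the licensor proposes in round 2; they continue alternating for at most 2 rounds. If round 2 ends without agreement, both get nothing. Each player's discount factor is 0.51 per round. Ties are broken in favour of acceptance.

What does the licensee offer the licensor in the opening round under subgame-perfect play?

20.4

Round 2 (the licensor proposes): rejection yields 0 for the licensee; the licensor offers 0 and keeps 40.
Round 1 (the licensee proposes): the licensor can get 40 next round, worth 0.51 × 40 = 20.4 now, so the licensee offers 20.4, keeping 19.6.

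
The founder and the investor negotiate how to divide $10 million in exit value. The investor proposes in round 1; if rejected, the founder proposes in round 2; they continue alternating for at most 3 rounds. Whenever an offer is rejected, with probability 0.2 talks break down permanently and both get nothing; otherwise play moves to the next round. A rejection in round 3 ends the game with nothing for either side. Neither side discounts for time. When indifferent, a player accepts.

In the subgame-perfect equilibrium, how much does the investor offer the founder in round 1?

By backward induction:
Round 3 (the investor proposes): the founder will accept anything ≥ 0, so the investor offers 0 and keeps 10.
Round 2 (the founder proposes): rejecting gives the investor an expected 0.8 × 10 = 8; the founder offers that and keeps 2.
Round 1 (the investor proposes): rejecting gives the founder an expected 0.8 × 2 = 1.6. The investor offers 1.6 and keeps 10 − 1.6 = 8.4.

1.6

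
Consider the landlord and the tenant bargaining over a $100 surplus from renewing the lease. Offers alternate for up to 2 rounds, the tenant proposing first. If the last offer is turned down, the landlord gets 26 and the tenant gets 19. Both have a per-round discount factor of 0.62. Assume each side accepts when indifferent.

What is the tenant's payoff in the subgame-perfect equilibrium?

Round 2 (the landlord proposes): the tenant gets 19 if talks fail, so the landlord offers 19 and keeps 81.
Round 1 (the tenant proposes): the landlord can get 81 next round, worth 0.62 × 81 = 50.22 now, so the tenant offers 50.22, keeping 49.78.

49.78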